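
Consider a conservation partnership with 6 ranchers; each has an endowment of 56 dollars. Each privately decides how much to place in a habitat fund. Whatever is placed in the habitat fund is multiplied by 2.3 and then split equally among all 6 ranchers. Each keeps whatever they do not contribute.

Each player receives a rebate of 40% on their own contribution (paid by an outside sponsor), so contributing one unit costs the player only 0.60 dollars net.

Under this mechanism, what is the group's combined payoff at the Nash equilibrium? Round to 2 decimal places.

336.00 dollars

The effective private return is (2.3/6) / 0.60 = 0.6389, which is still under 1, so the mechanism doesn't change anyone's dominant strategy: zero contribution.
Everyone keeps their endowment and the group total is 6 × 56 = 336.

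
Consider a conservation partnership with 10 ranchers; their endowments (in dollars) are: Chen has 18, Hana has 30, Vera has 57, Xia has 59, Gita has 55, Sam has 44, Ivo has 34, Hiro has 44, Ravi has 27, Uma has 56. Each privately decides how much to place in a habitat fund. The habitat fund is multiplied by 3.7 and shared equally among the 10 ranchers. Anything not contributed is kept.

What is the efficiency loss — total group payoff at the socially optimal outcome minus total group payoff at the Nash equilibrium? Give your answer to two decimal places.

1144.80 dollars

The private return per contributed unit is 3.7/10 = 0.3700 < 1 for every player regardless of endowment, so the Nash equilibrium is zero contribution and the group total is Σ E_j = 18 + 30 + 57 + 59 + 55 + 44 + 34 + 44 + 27 + 56 = 424.
Each contributed unit returns 3.700 to the group, so the social optimum is full contribution by everyone: group total = 3.700 × 424 = 1568.80.
Efficiency loss = (3.700 − 1) × 424 = 1144.80.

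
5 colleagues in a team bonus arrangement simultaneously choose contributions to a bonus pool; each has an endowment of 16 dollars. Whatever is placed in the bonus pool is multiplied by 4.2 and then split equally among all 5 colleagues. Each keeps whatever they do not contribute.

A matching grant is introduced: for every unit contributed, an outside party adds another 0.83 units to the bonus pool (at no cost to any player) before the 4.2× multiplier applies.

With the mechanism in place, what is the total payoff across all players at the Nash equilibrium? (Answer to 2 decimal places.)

With the mechanism, a contributed unit returns 4.2 × 1.83 / 5 = 1.5372 per unit of net cost to the contributor — now above 1 — so contributing fully is weakly dominant for every player.
So the Nash equilibrium is full contribution by all 5; the group earns 4.2 × 1.83 × 80 = 614.88.

614.88 dollars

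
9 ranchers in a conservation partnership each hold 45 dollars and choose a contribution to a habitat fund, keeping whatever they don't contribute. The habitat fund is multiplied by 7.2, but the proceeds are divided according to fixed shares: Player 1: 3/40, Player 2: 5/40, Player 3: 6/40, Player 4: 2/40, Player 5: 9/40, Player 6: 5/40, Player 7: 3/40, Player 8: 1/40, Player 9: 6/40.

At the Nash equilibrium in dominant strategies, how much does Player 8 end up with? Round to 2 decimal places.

For player j, contributing a unit is worthwhile iff 7.2 × (j's share) ≥ 1, i.e. iff j's share is at least 0.1389.
Player 3, Player 5 and Player 9 are above the threshold, contributing 45 each; the remaining 6 contribute 0. Total contributed: 135.
Player 8 keeps 45 and receives 7.2 × 135 × 1/40 = 24.30 from the habitat fund, for a payoff of 69.30.

69.30 dollars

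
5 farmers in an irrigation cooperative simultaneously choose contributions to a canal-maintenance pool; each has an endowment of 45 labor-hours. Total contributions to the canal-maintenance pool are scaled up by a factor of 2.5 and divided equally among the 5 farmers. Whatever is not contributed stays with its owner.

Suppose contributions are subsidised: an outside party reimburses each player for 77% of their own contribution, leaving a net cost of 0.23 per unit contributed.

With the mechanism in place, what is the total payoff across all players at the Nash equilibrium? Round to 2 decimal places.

735.75 labor-hours

The effective private return per unit is now (2.5/5) / 0.23 = 2.1739 > 1, so every player's dominant strategy flips to full contribution.
So the Nash equilibrium is full contribution by all 5; the group earns 5 × (45 × 0.77 + 2.5 × 45) = 735.75.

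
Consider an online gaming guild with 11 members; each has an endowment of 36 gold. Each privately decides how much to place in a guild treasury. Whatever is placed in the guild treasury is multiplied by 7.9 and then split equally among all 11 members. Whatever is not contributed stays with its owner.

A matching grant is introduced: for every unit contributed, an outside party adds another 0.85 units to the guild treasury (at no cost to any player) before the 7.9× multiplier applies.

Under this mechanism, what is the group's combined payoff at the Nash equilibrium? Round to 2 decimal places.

Under the mechanism each unit contributed yields 7.9 × 1.85 / 11 = 1.3286 back to its contributor per unit of net cost, which exceeds 1, making full contribution the dominant choice for everyone.
At the Nash equilibrium everyone contributes 36. Group total payoff = 7.9 × 1.85 × 396 = 5787.54.

5787.54 gold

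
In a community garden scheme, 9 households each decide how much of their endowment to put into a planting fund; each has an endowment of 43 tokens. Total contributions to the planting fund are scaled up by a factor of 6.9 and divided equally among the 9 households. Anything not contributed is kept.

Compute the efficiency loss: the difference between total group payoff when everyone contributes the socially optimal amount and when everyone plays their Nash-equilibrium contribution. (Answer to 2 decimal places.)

Each contributed unit returns 6.9/9 = 0.7667 to its contributor — below 1 — so contributing 0 is dominant for every player. At the Nash equilibrium everyone keeps their 43, and the group total is 9 × 43 = 387.
Each contributed unit returns 6.900 to the group as a whole (0.7667 to each of 9 players), which exceeds 1, so the social optimum is full contribution: group total = 6.900 × 387 = 2670.30.
Efficiency loss = 2670.30 − 387 = 2283.30.

2283.30 tokens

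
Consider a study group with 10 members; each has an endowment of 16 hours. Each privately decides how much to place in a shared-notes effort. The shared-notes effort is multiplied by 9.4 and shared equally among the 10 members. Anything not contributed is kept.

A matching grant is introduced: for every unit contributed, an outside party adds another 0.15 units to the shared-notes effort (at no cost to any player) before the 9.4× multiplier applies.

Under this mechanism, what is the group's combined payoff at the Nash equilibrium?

1729.60 hours

Under the mechanism each unit contributed yields 9.4 × 1.15 / 10 = 1.0810 back to its contributor per unit of net cost, which exceeds 1, making full contribution the dominant choice for everyone.
At the Nash equilibrium everyone contributes 16. Group total payoff = 9.4 × 1.15 × 160 = 1729.60.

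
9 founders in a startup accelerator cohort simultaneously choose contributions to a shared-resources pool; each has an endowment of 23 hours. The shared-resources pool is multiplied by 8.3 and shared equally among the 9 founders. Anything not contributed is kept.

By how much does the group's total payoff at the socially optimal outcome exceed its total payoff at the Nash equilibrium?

Each contributed unit returns 8.3/9 = 0.9222 to its contributor — below 1 — so contributing 0 is dominant for every player. At the Nash equilibrium everyone keeps their 23, and the group total is 9 × 23 = 207.
Each contributed unit returns 8.300 to the group as a whole (0.9222 to each of 9 players), which exceeds 1, so the social optimum is full contribution: group total = 8.300 × 207 = 1718.10.
Efficiency loss = 1718.10 − 207 = 1511.10.

1511.10 hours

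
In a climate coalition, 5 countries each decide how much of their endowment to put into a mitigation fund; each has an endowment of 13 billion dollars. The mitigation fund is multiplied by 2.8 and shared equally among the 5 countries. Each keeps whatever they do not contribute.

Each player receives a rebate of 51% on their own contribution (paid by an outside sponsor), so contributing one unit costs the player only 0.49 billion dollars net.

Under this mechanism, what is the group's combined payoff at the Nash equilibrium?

The effective private return per unit is now (2.8/5) / 0.49 = 1.1429 > 1, so every player's dominant strategy flips to full contribution.
At the Nash equilibrium everyone contributes 13. Group total payoff = 5 × (13 × 0.51 + 2.8 × 13) = 215.15.

215.15 billion dollars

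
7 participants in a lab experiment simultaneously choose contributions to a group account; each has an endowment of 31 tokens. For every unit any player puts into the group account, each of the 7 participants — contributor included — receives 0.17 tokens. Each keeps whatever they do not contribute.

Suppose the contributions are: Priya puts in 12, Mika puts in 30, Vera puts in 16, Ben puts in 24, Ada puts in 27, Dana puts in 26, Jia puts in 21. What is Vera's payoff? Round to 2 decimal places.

Total contributed: 12 + 30 + 16 + 24 + 27 + 26 + 21 = 156.
Each receives 0.17 × 156 = 26.52 from the group account.
Vera keeps 31 − 16 = 15, so Vera's payoff is 15 + 26.52 = 41.52.

41.52 tokens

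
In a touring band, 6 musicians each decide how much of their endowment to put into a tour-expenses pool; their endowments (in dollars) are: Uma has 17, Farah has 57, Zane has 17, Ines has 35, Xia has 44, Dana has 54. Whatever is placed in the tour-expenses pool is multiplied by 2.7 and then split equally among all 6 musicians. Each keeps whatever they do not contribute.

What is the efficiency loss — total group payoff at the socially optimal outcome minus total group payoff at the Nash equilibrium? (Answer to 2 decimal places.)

380.80 dollars

The private return per contributed unit is 2.7/6 = 0.4500 < 1 for every player regardless of endowment, so the Nash equilibrium is zero contribution and the group total is Σ E_j = 17 + 57 + 17 + 35 + 44 + 54 = 224.
Each contributed unit returns 2.700 to the group, so the social optimum is full contribution by everyone: group total = 2.700 × 224 = 604.80.
Efficiency loss = (2.700 − 1) × 224 = 380.80.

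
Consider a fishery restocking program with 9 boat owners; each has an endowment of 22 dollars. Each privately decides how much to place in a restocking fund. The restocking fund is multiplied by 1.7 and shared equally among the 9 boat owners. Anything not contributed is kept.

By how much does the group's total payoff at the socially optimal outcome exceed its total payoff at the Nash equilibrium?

Each contributed unit returns 1.7/9 = 0.1889 to its contributor — below 1 — so contributing 0 is dominant for every player. At the Nash equilibrium everyone keeps their 22, and the group total is 9 × 22 = 198.
Each contributed unit returns 1.700 to the group as a whole (0.1889 to each of 9 players), which exceeds 1, so the social optimum is full contribution: group total = 1.700 × 198 = 336.60.
Efficiency loss = 336.60 − 198 = 138.60.

138.60 dollars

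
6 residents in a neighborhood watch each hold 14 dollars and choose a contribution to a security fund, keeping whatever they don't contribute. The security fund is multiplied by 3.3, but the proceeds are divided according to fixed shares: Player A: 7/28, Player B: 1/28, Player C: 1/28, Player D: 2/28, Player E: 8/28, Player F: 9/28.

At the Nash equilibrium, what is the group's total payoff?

116.20 dollars

For player j, contributing a unit is worthwhile iff 3.3 × (j's share) ≥ 1, i.e. iff j's share is at least 0.3030.
Player F alone (share 9/28) is above the threshold, contributing 14; the remaining 5 contribute 0. Total contributed: 14.
The security fund pays out 3.3 × 14 = 46.20 in total (split across the unequal shares, but the aggregate is all that matters for the group sum).
The 5 free-riders keep 14 each, adding 70. Group total = 70 + 46.20 = 116.20.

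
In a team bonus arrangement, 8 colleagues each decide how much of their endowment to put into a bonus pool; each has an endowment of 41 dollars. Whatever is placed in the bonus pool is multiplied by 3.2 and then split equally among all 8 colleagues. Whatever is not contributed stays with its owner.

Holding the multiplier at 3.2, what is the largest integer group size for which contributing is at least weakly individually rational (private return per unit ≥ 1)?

Private return per unit is 3.2/(group size), which is ≥ 1 whenever the group size is ≤ 3.2.
The largest such integer is 3.

3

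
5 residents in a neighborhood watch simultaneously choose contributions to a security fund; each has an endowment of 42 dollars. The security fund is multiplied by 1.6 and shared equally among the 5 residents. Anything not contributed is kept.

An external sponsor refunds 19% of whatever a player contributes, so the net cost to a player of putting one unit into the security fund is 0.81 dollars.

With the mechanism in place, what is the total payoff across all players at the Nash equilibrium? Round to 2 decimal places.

With the mechanism, a contributed unit returns (1.6/5) / 0.81 = 0.3951 per unit of net cost — still below 1 — so contributing 0 remains dominant for every player.
Everyone keeps their endowment and the group total is 5 × 42 = 210.

210.00 dollars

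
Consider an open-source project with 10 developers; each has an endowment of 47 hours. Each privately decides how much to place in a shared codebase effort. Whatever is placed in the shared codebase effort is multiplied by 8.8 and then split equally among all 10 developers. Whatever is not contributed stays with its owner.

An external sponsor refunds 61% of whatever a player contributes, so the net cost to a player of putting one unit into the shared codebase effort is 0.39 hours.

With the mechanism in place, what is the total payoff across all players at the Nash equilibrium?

4422.70 hours

With the mechanism, a contributed unit returns (8.8/10) / 0.39 = 2.2564 per unit of net cost to the contributor — now above 1 — so contributing fully is weakly dominant for every player.
At the Nash equilibrium everyone contributes 47. Group total payoff = 10 × (47 × 0.61 + 8.8 × 47) = 4422.70.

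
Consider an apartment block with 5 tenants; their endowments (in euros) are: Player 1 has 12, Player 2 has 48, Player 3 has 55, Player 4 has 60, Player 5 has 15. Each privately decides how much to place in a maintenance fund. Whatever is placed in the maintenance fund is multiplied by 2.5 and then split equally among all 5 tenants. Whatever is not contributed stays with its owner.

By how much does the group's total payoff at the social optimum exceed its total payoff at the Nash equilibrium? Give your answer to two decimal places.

The private return per contributed unit is 2.5/5 = 0.5000 < 1 for every player regardless of endowment, so the Nash equilibrium is zero contribution and the group total is Σ E_j = 12 + 48 + 55 + 60 + 15 = 190.
Each contributed unit returns 2.500 to the group, so the social optimum is full contribution by everyone: group total = 2.500 × 190 = 475.00.
Efficiency loss = (2.500 − 1) × 190 = 285.00.

285.00 euros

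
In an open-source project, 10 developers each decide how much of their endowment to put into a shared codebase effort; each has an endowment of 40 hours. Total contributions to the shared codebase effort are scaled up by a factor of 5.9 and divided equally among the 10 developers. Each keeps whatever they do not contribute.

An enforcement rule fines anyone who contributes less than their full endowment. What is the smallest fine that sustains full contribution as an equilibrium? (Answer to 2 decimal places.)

16.40 hours

Given the others contribute fully, the best deviation is to contribute 0 (any partial contribution still incurs the fine and gives up units whose private return 0.5900 is below 1).
Deviating from 40 to 0 saves 40 hours but forfeits the deviator's share of the drop in the shared codebase effort: 5.9/10 × 40 = 23.60.
So the deviation gain is 40 − 23.60 = 16.40, and the fine must be at least 16.40 hours to wipe it out.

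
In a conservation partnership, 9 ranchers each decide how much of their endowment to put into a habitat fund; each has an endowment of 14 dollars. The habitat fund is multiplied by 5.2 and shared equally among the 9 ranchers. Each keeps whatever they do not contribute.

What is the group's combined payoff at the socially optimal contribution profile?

Each contributed unit returns 5.200 to the group as a whole (0.5778 to each of 9 players), which exceeds 1, so the social optimum is full contribution: group total = 5.200 × 126 = 655.20.

655.20 dollars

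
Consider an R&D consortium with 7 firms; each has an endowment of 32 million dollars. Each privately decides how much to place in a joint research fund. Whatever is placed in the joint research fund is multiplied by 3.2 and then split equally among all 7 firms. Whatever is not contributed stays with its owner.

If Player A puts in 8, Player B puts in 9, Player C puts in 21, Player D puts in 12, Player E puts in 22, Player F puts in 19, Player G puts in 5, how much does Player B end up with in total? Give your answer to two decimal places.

Total contributed: 8 + 9 + 21 + 12 + 22 + 19 + 5 = 96.
Each receives 3.2 × 96 / 7 = 43.89 from the joint research fund.
Player B keeps 32 − 9 = 23, so Player B's payoff is 23 + 43.89 = 66.89.

66.89 million dollars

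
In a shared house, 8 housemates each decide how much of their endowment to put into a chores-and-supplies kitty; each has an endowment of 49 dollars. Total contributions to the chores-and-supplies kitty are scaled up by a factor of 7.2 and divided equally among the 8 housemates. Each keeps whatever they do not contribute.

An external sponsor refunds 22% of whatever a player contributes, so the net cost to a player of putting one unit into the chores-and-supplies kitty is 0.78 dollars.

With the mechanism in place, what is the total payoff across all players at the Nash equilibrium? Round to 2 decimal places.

2908.64 dollars

The effective private return per unit is now (7.2/8) / 0.78 = 1.1538 > 1, so every player's dominant strategy flips to full contribution.
At the Nash equilibrium everyone contributes 49. Group total payoff = 8 × (49 × 0.22 + 7.2 × 49) = 2908.64.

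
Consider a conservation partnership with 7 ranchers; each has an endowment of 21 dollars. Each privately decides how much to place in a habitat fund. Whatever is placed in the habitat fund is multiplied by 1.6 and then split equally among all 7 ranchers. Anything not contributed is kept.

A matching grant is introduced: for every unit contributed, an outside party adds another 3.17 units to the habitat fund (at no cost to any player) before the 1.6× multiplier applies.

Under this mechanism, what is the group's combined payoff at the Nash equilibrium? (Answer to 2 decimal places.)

147.00 dollars

The effective private return is 1.6 × 4.17 / 7 = 0.9531, which is still under 1, so the mechanism doesn't change anyone's dominant strategy: zero contribution.
Everyone keeps their endowment and the group total is 7 × 21 = 147.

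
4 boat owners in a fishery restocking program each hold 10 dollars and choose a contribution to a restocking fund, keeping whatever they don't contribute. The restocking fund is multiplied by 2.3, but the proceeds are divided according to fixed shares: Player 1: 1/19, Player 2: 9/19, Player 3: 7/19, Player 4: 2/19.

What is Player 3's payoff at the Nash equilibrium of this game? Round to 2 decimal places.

A player with share s gets back 2.3·s per unit contributed, so full contribution is dominant for anyone with s > 1/2.3 = 0.4348 and zero contribution is dominant for anyone below.
The only share above 0.4348 is Player 2's 9/19, contributing 10; the remaining 3 contribute 0. Total contributed: 10.
Player 3 keeps 10 and receives 2.3 × 10 × 7/19 = 8.47 from the restocking fund, for a payoff of 18.47.

18.47 dollars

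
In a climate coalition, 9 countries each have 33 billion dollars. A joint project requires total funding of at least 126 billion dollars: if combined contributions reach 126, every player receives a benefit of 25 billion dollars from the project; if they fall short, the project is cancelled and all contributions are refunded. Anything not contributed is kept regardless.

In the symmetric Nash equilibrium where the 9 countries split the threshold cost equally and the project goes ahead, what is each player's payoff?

Equal share of the threshold: 126/9 = 14.
At this profile no one gains by cutting their contribution: any cut drops the total below 126, the project is cancelled, contributions are refunded, and the deviator ends with 33, which is less than 33 − 14 + 25 = 44. Contributing more than 14 just wastes the excess. So contributing exactly 14 is a best response.
Each player's payoff: 33 − 14 + 25 = 44.

44 billion dollars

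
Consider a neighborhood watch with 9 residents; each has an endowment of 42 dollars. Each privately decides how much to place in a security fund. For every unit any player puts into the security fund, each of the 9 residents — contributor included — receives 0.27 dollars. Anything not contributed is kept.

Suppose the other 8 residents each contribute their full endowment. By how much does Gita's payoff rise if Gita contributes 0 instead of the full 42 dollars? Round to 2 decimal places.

30.66 dollars

Switching from a contribution of 42 to 0 lets Gita keep an extra 42 dollars, but lowers the security fund by 42, which costs Gita their own share of that drop: 0.27 × 42 = 11.34.
Net gain = 42 − 11.34 = 30.66. The private return per contributed unit (0.27) is below 1, so free-riding is indeed the best response regardless of what the others do.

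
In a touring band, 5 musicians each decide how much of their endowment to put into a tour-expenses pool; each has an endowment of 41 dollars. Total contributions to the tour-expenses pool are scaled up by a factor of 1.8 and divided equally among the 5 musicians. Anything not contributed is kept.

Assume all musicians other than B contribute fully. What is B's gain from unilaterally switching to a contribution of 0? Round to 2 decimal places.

26.24 dollars

Switching from a contribution of 41 to 0 lets B keep an extra 41 dollars, but lowers the tour-expenses pool by 41, which costs B their own share of that drop: 1.8/5 × 41 = 14.76.
Net gain = 41 − 14.76 = 26.24. The private return per contributed unit (0.3600) is below 1, so free-riding is indeed the best response regardless of what the others do.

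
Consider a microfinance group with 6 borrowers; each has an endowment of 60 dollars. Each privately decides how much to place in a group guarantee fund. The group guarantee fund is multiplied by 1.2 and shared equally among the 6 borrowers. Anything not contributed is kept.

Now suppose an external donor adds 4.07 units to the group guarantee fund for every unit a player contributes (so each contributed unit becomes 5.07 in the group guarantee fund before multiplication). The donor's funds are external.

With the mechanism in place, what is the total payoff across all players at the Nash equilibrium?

2190.24 dollars

The effective private return per unit is now 1.2 × 5.07 / 6 = 1.0140 > 1, so every player's dominant strategy flips to full contribution.
At the Nash equilibrium everyone contributes 60. Group total payoff = 1.2 × 5.07 × 360 = 2190.24.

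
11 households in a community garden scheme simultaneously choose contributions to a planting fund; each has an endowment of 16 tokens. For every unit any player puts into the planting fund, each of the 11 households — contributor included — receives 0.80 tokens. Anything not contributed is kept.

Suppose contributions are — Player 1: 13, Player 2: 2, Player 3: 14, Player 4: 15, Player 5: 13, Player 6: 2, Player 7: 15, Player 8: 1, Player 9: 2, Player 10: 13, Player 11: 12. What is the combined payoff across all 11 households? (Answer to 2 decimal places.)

971.60 tokens

Total contributed: 13 + 2 + 14 + 15 + 13 + 2 + 15 + 1 + 2 + 13 + 12 = 102; total kept: 11 × 16 − 102 = 74.
The planting fund pays out 0.80 × 11 × 102 = 897.60 in aggregate.
Group total = 74 + 897.60 = 971.60.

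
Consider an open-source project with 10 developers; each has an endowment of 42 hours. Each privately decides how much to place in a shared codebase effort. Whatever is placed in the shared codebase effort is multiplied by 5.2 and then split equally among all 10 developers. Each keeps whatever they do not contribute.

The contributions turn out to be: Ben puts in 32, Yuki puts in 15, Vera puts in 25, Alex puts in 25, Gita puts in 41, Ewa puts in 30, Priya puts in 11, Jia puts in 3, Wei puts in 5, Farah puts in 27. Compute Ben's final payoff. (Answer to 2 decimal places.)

121.28 hours

Total contributed: 32 + 15 + 25 + 25 + 41 + 30 + 11 + 3 + 5 + 27 = 214.
Each receives 5.2 × 214 / 10 = 111.28 from the shared codebase effort.
Ben keeps 42 − 32 = 10, so Ben's payoff is 10 + 111.28 = 121.28.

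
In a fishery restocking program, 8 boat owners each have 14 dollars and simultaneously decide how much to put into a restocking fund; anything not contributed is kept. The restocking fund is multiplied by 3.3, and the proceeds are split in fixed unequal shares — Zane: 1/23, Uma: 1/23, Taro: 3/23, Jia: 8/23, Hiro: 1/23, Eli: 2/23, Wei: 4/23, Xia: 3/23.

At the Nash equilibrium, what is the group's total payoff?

144.20 dollars

For player j, contributing a unit is worthwhile iff 3.3 × (j's share) ≥ 1, i.e. iff j's share is at least 0.3030.
Only Jia (8/23) clears that bar, contributing 14; the remaining 7 contribute 0. Total contributed: 14.
The restocking fund pays out 3.3 × 14 = 46.20 in total (split across the unequal shares, but the aggregate is all that matters for the group sum).
The 7 free-riders keep 14 each, adding 98. Group total = 98 + 46.20 = 144.20.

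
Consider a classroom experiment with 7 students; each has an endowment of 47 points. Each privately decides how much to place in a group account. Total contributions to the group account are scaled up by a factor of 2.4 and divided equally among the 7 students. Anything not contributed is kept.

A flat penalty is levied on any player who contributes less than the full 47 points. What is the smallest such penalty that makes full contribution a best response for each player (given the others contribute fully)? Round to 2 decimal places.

30.89 points

Given the others contribute fully, the best deviation is to contribute 0 (any partial contribution still incurs the fine and gives up units whose private return 0.3429 is below 1).
Deviating from 47 to 0 saves 47 points but forfeits the deviator's share of the drop in the group account: 2.4/7 × 47 = 16.11.
So the deviation gain is 47 − 16.11 = 30.89, and the fine must be at least 30.89 points to wipe it out.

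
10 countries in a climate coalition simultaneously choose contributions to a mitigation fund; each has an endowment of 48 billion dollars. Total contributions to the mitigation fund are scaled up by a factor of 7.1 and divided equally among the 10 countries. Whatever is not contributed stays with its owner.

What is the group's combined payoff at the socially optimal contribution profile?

3408.00 billion dollars

Each contributed unit returns 7.100 to the group as a whole (0.7100 to each of 10 players), which exceeds 1, so the social optimum is full contribution: group total = 7.100 × 480 = 3408.00.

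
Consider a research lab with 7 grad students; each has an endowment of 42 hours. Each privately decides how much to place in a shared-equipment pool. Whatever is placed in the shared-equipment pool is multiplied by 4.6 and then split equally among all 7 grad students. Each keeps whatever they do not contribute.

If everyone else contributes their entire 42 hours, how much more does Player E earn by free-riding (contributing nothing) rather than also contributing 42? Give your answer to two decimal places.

Switching from a contribution of 42 to 0 lets Player E keep an extra 42 hours, but lowers the shared-equipment pool by 42, which costs Player E their own share of that drop: 4.6/7 × 42 = 27.60.
Net gain = 42 − 27.60 = 14.40. The private return per contributed unit (0.6571) is below 1, so free-riding is indeed the best response regardless of what the others do.

14.40 hours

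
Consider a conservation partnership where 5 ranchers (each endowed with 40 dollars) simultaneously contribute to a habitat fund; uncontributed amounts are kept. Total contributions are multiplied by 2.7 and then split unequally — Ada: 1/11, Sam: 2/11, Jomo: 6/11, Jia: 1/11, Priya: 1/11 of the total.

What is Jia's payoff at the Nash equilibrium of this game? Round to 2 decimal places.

For player j, contributing a unit is worthwhile iff 2.7 × (j's share) ≥ 1, i.e. iff j's share is at least 0.3704.
The only share above 0.3704 is Jomo's 6/11, contributing 40; the remaining 4 contribute 0. Total contributed: 40.
Jia keeps 40 and receives 2.7 × 40 × 1/11 = 9.82 from the habitat fund, for a payoff of 49.82.

49.82 dollars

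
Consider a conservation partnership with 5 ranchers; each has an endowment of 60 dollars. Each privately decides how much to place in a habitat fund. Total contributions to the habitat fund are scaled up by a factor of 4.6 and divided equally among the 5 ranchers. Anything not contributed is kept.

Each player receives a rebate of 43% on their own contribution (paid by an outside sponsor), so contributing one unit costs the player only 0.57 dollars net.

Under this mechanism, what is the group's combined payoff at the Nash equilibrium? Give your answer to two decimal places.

Under the mechanism each unit contributed yields (4.6/5) / 0.57 = 1.6140 back to its contributor per unit of net cost, which exceeds 1, making full contribution the dominant choice for everyone.
So the Nash equilibrium is full contribution by all 5; the group earns 5 × (60 × 0.43 + 4.6 × 60) = 1509.00.

1509.00 dollars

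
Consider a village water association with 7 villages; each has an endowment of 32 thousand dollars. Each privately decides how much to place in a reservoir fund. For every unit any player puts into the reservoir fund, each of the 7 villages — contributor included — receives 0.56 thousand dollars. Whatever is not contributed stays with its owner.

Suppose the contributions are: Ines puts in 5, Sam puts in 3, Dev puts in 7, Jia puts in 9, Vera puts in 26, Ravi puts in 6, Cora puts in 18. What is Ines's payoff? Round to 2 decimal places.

Total contributed: 5 + 3 + 7 + 9 + 26 + 6 + 18 = 74.
Each receives 0.56 × 74 = 41.44 from the reservoir fund.
Ines keeps 32 − 5 = 27, so Ines's payoff is 27 + 41.44 = 68.44.

68.44 thousand dollars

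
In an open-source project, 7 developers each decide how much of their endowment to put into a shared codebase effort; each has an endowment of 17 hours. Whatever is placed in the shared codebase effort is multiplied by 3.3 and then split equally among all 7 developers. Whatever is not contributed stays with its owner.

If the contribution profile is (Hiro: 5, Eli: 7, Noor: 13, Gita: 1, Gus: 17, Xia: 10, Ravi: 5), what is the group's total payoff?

252.40 hours

Total contributed: 5 + 7 + 13 + 1 + 17 + 10 + 5 = 58; total kept: 7 × 17 − 58 = 61.
The shared codebase effort pays out 3.3 × 58 = 191.40 in aggregate.
Group total = 61 + 191.40 = 252.40.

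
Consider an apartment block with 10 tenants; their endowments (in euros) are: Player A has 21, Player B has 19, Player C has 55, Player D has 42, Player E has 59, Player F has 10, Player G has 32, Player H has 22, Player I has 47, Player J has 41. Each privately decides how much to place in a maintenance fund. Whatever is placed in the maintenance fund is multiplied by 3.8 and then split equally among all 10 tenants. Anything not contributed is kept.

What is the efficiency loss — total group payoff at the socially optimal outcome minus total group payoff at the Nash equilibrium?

974.40 euros

The private return per contributed unit is 3.8/10 = 0.3800 < 1 for every player regardless of endowment, so the Nash equilibrium is zero contribution and the group total is Σ E_j = 21 + 19 + 55 + 42 + 59 + 10 + 32 + 22 + 47 + 41 = 348.
Each contributed unit returns 3.800 to the group, so the social optimum is full contribution by everyone: group total = 3.800 × 348 = 1322.40.
Efficiency loss = (3.800 − 1) × 348 = 974.40.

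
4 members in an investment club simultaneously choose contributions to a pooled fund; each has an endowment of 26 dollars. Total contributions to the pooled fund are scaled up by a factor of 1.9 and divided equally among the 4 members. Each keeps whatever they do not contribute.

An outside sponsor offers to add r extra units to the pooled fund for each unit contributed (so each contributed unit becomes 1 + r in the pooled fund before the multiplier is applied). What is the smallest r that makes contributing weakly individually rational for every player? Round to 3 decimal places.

With matching at rate r, one contributed unit becomes (1 + r) in the pooled fund and returns 1.9 × (1 + r) / 4 to the contributor.
Setting this equal to 1: 1 + r = 4/1.9 = 2.1053.
So the minimum matching rate is r = 2.1053 − 1 = 1.105.

1.105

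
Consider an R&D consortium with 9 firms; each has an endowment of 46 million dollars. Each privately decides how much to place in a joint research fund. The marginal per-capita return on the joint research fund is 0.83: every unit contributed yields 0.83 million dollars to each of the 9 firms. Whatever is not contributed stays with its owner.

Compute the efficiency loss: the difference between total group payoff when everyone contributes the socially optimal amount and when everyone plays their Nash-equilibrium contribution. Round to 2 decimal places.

The private return per contributed unit is 0.83 < 1, so contributing 0 is dominant for every player. At the Nash equilibrium everyone keeps their 46, and the group total is 9 × 46 = 414.
Each contributed unit returns 7.470 to the group as a whole (0.83 to each of 9 players), which exceeds 1, so the social optimum is full contribution: group total = 7.470 × 414 = 3092.58.
Efficiency loss = 3092.58 − 414 = 2678.58.

2678.58 million dollars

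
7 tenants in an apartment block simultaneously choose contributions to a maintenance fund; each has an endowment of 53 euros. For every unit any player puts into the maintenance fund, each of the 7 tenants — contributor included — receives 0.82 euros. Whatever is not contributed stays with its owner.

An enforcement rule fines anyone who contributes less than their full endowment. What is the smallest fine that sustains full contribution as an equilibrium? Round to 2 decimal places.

9.54 euros

Given the others contribute fully, the best deviation is to contribute 0 (any partial contribution still incurs the fine and gives up units whose private return 0.82 is below 1).
Deviating from 53 to 0 saves 53 euros but forfeits the deviator's share of the drop in the maintenance fund: 0.82 × 53 = 43.46.
So the deviation gain is 53 − 43.46 = 9.54, and the fine must be at least 9.54 euros to wipe it out.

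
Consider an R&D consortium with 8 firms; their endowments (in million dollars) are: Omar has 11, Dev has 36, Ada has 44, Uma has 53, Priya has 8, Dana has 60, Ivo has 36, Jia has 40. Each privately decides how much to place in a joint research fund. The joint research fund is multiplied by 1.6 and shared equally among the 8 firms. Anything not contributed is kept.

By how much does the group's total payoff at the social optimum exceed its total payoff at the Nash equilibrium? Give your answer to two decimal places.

The private return per contributed unit is 1.6/8 = 0.2000 < 1 for every player regardless of endowment, so the Nash equilibrium is zero contribution and the group total is Σ E_j = 11 + 36 + 44 + 53 + 8 + 60 + 36 + 40 = 288.
Each contributed unit returns 1.600 to the group, so the social optimum is full contribution by everyone: group total = 1.600 × 288 = 460.80.
Efficiency loss = (1.600 − 1) × 288 = 172.80.

172.80 million dollars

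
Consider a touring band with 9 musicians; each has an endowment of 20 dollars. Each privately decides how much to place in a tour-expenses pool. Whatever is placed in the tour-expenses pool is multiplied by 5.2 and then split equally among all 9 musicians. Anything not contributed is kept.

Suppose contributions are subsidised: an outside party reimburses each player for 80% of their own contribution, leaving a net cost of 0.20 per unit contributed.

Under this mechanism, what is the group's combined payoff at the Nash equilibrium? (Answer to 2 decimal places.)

1080.00 dollars

Under the mechanism each unit contributed yields (5.2/9) / 0.20 = 2.8889 back to its contributor per unit of net cost, which exceeds 1, making full contribution the dominant choice for everyone.
At the Nash equilibrium everyone contributes 20. Group total payoff = 9 × (20 × 0.80 + 5.2 × 20) = 1080.00.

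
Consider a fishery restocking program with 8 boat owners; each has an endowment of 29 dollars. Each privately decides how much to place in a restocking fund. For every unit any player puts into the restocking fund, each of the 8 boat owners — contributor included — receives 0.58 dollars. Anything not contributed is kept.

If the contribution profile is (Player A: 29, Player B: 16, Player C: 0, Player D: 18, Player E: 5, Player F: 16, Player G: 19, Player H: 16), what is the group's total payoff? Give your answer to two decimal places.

665.16 dollars

Total contributed: 29 + 16 + 0 + 18 + 5 + 16 + 19 + 16 = 119; total kept: 8 × 29 − 119 = 113.
The restocking fund pays out 0.58 × 8 × 119 = 552.16 in aggregate.
Group total = 113 + 552.16 = 665.16.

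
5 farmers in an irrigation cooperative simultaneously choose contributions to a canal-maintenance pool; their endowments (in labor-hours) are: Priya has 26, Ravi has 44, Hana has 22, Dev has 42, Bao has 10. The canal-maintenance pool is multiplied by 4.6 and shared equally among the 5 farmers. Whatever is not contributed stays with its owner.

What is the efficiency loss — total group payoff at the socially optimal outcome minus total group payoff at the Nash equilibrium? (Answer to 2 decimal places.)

The private return per contributed unit is 4.6/5 = 0.9200 < 1 for every player regardless of endowment, so the Nash equilibrium is zero contribution and the group total is Σ E_j = 26 + 44 + 22 + 42 + 10 = 144.
Each contributed unit returns 4.600 to the group, so the social optimum is full contribution by everyone: group total = 4.600 × 144 = 662.40.
Efficiency loss = (4.600 − 1) × 144 = 518.40.

518.40 labor-hours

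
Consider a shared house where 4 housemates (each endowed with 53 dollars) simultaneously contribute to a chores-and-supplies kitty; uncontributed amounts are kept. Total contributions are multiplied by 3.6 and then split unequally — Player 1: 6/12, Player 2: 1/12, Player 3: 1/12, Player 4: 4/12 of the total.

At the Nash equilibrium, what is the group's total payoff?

For player j, contributing a unit is worthwhile iff 3.6 × (j's share) ≥ 1, i.e. iff j's share is at least 0.2778.
Player 1 and Player 4 clear that bar, contributing 53 each; the remaining 2 contribute 0. Total contributed: 106.
The chores-and-supplies kitty pays out 3.6 × 106 = 381.60 in total (split across the unequal shares, but the aggregate is all that matters for the group sum).
The 2 free-riders keep 53 each, adding 106. Group total = 106 + 381.60 = 487.60.

487.60 dollars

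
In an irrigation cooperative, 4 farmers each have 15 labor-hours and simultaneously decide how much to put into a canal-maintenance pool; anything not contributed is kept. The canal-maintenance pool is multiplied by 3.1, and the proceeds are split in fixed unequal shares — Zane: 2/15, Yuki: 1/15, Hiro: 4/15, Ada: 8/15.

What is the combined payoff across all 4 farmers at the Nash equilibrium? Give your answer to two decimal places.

91.50 labor-hours

Each unit j contributes comes back to j as 3.1 × (j's share), so j prefers to contribute only if that share exceeds 1/3.1 = 0.3226; otherwise keeping the unit dominates.
Only Ada (8/15) clears that bar, contributing 15; the remaining 3 contribute 0. Total contributed: 15.
The canal-maintenance pool pays out 3.1 × 15 = 46.50 in total (split across the unequal shares, but the aggregate is all that matters for the group sum).
The 3 free-riders keep 15 each, adding 45. Group total = 45 + 46.50 = 91.50.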